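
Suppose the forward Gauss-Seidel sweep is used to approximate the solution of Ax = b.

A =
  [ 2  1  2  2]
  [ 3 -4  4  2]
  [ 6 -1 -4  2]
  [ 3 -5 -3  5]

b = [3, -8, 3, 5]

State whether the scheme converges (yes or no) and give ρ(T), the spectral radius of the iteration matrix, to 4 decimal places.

A = D + L + U where D = diag(2, -4, -4, 5).
T_GS = -(D+L)⁻¹U: row 0 first, T[0,1] = -(1)/(2) = -0.5000; later rows by forward substitution.
  T[0,:] = [+0.0000, -0.5000, -1.0000, -1.0000]
  T[1,:] = [+0.0000, -0.3750, +0.2500, -0.2500]
  T[2,:] = [+0.0000, -0.6563, -1.5625, -0.9375]
  T[3,:] = [+0.0000, -0.4688, -0.0875, -0.2125]
|λ(T)| sorted: 1.3633, 0.9079, 0.1212, 0.0000.
spectral radius ρ = 1.3633; 1.3633 > 1: divergent.

no, ρ = 1.3633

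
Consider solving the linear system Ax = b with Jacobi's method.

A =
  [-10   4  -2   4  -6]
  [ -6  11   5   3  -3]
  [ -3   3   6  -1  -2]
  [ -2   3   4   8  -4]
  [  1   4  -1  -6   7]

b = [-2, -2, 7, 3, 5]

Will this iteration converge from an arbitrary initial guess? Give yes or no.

no

Write A = D+L+U with D = diag(-10, 11, 6, 8, 7).
Jacobi T = -D⁻¹(L+U): T[2,0] = -(-3)/(6) = +0.5000; T[2,2] = 0.
  T[0,:] = [+0.0000 +0.4000 -0.2000 +0.4000 -0.6000]
  T[1,:] = [+0.5455 +0.0000 -0.4545 -0.2727 +0.2727]
  T[2,:] = [+0.5000 -0.5000 +0.0000 +0.1667 +0.3333]
  T[3,:] = [+0.2500 -0.3750 -0.5000 +0.0000 +0.5000]
  T[4,:] = [-0.1429 -0.5714 +0.1429 +0.8571 +0.0000]
|roots of det(T-λI)|: 1.1619, 0.8239, 0.4387, 0.4387, 0.0273.
ρ = 1.1619; 1.1619 > 1 ⇒ diverges.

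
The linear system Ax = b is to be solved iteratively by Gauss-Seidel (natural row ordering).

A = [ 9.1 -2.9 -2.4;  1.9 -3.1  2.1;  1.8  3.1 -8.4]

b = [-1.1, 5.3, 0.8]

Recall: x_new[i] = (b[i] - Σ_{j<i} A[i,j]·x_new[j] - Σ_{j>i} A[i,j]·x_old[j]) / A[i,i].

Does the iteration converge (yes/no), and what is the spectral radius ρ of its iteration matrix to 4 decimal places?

yes, ρ = 0.6344

A = D + L + U where D = diag(9.1, -3.1, -8.4).
GS T = -(D+L)⁻¹U: row 0 first, T[0,2] = -(-2.4)/(9.1) = +0.2637; later rows by forward substitution.
  T[0,:] = [+0.0000  +0.3187  +0.2637]
  T[1,:] = [+0.0000  +0.1953  +0.8391]
  T[2,:] = [+0.0000  +0.1404  +0.3662]
|roots of det(T-λI)|: 0.6344, 0.0729, 0.0000.
ρ = 0.6344; 0.6344 < 1: convergent.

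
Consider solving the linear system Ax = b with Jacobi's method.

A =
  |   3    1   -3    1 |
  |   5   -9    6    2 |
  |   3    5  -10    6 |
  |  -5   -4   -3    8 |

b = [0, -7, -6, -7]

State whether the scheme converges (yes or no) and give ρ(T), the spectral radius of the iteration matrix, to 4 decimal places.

Let D = diag(3, -9, -10, 8); L, U the strict triangles.
T_J = -D⁻¹(L+U): T[1,0] = -(5)/(-9) = +0.5556; T[1,1] = 0.
  T[0,:] = [+0.0000  -0.3333  +1.0000  -0.3333]
  T[1,:] = [+0.5556  +0.0000  +0.6667  +0.2222]
  T[2,:] = [+0.3000  +0.5000  +0.0000  +0.6000]
  T[3,:] = [+0.6250  +0.5000  +0.3750  +0.0000]
|eigenvalues of T|: 1.1287, 0.6681, 0.6681, 0.3060.
ρ(T) = max|λ| = 1.1287; 1.1287 > 1: divergent.

no, ρ = 1.1287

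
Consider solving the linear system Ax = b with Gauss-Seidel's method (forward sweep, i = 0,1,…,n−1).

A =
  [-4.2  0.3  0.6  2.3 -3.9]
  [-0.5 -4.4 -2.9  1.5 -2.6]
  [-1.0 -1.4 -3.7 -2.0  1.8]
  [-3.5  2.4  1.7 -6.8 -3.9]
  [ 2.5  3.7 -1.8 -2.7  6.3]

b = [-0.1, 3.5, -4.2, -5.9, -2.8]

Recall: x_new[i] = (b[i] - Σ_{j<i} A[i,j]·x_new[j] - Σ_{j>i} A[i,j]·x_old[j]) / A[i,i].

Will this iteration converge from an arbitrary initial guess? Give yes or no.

Write A = D+L+U with D = diag(-4.2, -4.4, -3.7, -6.8, 6.3).
T_GS = -(D+L)⁻¹U: row 0 first, T[0,2] = -(0.6)/(-4.2) = +0.1429; later rows by forward substitution.
  T[0,:] = [+0.0000, +0.0714, +0.1429, +0.5476, -0.9286]
  T[1,:] = [+0.0000, -0.0081, -0.6753, +0.2787, -0.4854]
  T[2,:] = [+0.0000, -0.0162, +0.2169, -0.7940, +0.9211]
  T[3,:] = [+0.0000, -0.0437, -0.2576, -0.3820, -0.0366]
  T[4,:] = [+0.0000, -0.0469, +0.2915, -0.7715, +0.9010]
|eigenvalues of T|: 1.3264, 0.5523, 0.0889, 0.0889, 0.0000.
spectral radius ρ = 1.3264; 1.3264 > 1: divergent.

no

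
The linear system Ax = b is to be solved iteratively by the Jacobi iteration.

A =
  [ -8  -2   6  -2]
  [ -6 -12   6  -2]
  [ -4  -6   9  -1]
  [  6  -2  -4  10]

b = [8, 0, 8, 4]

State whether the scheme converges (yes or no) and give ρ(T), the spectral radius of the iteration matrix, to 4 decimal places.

Let D = diag(-8, -12, 9, 10); L, U the strict triangles.
Jacobi T = -D⁻¹(L+U): T[1,3] = -(-2)/(-12) = -0.1667; T[1,1] = 0.
  T[0,:] = [+0.0000, -0.2500, +0.7500, -0.2500]
  T[1,:] = [-0.5000, +0.0000, +0.5000, -0.1667]
  T[2,:] = [+0.4444, +0.6667, +0.0000, +0.1111]
  T[3,:] = [-0.6000, +0.2000, +0.4000, +0.0000]
moduli |λ_i(T)| = 1.1626, 0.5361, 0.5361, 0.1053.
ρ = 1.1626; 1.1626 > 1: divergent.

no, ρ = 1.1626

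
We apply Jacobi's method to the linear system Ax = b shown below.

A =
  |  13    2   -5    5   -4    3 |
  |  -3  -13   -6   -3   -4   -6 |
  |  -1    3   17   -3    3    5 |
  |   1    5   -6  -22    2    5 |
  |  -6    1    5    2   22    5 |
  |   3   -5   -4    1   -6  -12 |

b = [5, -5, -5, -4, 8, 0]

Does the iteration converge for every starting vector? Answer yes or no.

yes

Diagonal D = diag(13, -13, 17, -22, 22, -12); L, U strict lower/upper.
T_J = -D⁻¹(L+U): T[0,2] = -(-5)/(13) = +0.3846; T[0,0] = 0.
  T[0,:] = [+0.0000  -0.1538  +0.3846  -0.3846  +0.3077  -0.2308]
  T[1,:] = [-0.2308  +0.0000  -0.4615  -0.2308  -0.3077  -0.4615]
  T[2,:] = [+0.0588  -0.1765  +0.0000  +0.1765  -0.1765  -0.2941]
  T[3,:] = [+0.0455  +0.2273  -0.2727  +0.0000  +0.0909  +0.2273]
  T[4,:] = [+0.2727  -0.0455  -0.2273  -0.0909  +0.0000  -0.2273]
  T[5,:] = [+0.2500  -0.4167  -0.3333  +0.0833  -0.5000  +0.0000]
eigenvalue magnitudes: 0.9047, 0.4940, 0.4940, 0.3061, 0.3061, 0.0815.
ρ(T) = max|λ| = 0.9047; 0.9047 < 1, so it converges for any x₀.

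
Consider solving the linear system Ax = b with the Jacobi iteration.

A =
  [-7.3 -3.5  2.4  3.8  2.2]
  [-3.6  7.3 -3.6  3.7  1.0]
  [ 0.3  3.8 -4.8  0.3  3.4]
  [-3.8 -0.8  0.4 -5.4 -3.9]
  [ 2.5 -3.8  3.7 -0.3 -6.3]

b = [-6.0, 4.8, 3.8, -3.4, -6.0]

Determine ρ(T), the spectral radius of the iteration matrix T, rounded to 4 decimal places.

1.2358

Write A = D+L+U with D = diag(-7.3, 7.3, -4.8, -5.4, -6.3).
Jacobi: T = -D⁻¹(L+U), T[4,3] = -(-0.3)/(-6.3) = -0.0476; T[4,4] = 0.
  T[0,:] = [+0.0000, -0.4795, +0.3288, +0.5205, +0.3014]
  T[1,:] = [+0.4932, +0.0000, +0.4932, -0.5068, -0.1370]
  T[2,:] = [+0.0625, +0.7917, +0.0000, +0.0625, +0.7083]
  T[3,:] = [-0.7037, -0.1481, +0.0741, +0.0000, -0.7222]
  T[4,:] = [+0.3968, -0.6032, +0.5873, -0.0476, +0.0000]
|λ(T)| sorted: 1.2358, 0.7644, 0.7644, 0.6918, 0.0531.
ρ = 1.2358; 1.2358 > 1 ⇒ diverges.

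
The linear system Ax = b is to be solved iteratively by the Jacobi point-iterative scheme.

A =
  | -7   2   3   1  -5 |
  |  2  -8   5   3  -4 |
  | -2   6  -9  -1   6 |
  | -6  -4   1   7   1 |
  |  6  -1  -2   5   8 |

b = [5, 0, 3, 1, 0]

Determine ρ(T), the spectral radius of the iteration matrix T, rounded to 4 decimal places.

A = D + L + U where D = diag(-7, -8, -9, 7, 8).
Jacobi: T = -D⁻¹(L+U), T[0,1] = -(2)/(-7) = +0.2857; T[0,0] = 0.
  T[0,:] = [+0.0000  +0.2857  +0.4286  +0.1429  -0.7143]
  T[1,:] = [+0.2500  +0.0000  +0.6250  +0.3750  -0.5000]
  T[2,:] = [-0.2222  +0.6667  +0.0000  -0.1111  +0.6667]
  T[3,:] = [+0.8571  +0.5714  -0.1429  +0.0000  -0.1429]
  T[4,:] = [-0.7500  +0.1250  +0.2500  -0.6250  +0.0000]
|roots of det(T-λI)|: 1.1978, 0.8474, 0.8474, 0.6758, 0.3289.
ρ = 1.1978; 1.1978 > 1 ⇒ diverges.

1.1978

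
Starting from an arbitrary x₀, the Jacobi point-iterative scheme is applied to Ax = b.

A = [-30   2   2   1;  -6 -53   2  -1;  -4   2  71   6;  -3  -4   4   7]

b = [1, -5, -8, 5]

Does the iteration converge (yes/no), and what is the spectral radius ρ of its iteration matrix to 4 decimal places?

yes, ρ = 0.2886

Split A = D + L + U, D = diag(-30, -53, 71, 7).
Jacobi T = -D⁻¹(L+U): T[3,2] = -(4)/(7) = -0.5714; T[3,3] = 0.
  T[0,:] = [+0.0000 +0.0667 +0.0667 +0.0333]
  T[1,:] = [-0.1132 +0.0000 +0.0377 -0.0189]
  T[2,:] = [+0.0563 -0.0282 +0.0000 -0.0845]
  T[3,:] = [+0.4286 +0.5714 -0.5714 +0.0000]
|eigenvalues of T|: 0.2886, 0.1603, 0.1255, 0.1255.
spectral radius ρ = 0.2886; 0.2886 < 1: convergent.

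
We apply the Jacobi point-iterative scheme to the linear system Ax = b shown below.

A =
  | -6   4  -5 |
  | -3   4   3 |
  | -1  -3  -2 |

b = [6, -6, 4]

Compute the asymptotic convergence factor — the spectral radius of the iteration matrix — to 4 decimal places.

Split A = D + L + U, D = diag(-6, 4, -2).
Jacobi: T = -D⁻¹(L+U), T[1,0] = -(-3)/(4) = +0.7500; T[1,1] = 0.
  T[0,:] = [+0.0000, +0.6667, -0.8333]
  T[1,:] = [+0.7500, +0.0000, -0.7500]
  T[2,:] = [-0.5000, -1.5000, +0.0000]
|eigenvalues of T|: 1.6604, 0.8457, 0.8457.
ρ = 1.6604; 1.6604 > 1, so it fails to converge.

1.6604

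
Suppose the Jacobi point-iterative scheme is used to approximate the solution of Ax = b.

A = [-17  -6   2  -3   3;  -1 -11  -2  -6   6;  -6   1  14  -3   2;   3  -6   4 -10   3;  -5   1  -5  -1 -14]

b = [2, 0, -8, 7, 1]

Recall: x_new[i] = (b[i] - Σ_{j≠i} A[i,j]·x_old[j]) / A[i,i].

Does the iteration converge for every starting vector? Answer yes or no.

A = D + L + U where D = diag(-17, -11, 14, -10, -14).
Jacobi T = -D⁻¹(L+U): T[1,2] = -(-2)/(-11) = -0.1818; T[1,1] = 0.
  T[0,:] = [+0.0000  -0.3529  +0.1176  -0.1765  +0.1765]
  T[1,:] = [-0.0909  +0.0000  -0.1818  -0.5455  +0.5455]
  T[2,:] = [+0.4286  -0.0714  +0.0000  +0.2143  -0.1429]
  T[3,:] = [+0.3000  -0.6000  +0.4000  +0.0000  +0.3000]
  T[4,:] = [-0.3571  +0.0714  -0.3571  -0.0714  +0.0000]
|eigenvalues of T|: 0.8345, 0.5719, 0.3604, 0.3604, 0.1177.
ρ = 0.8345; 0.8345 < 1: convergent.

yes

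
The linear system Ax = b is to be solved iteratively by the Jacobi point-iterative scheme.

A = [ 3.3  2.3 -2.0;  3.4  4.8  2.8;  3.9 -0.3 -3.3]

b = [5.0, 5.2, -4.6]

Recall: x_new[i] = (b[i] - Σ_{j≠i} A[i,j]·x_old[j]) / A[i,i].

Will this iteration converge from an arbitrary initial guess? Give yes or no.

A = D + L + U where D = diag(3.3, 4.8, -3.3).
Jacobi T = -D⁻¹(L+U): T[0,2] = -(-2)/(3.3) = +0.6061; T[0,0] = 0.
  T[0,:] = [+0.0000, -0.6970, +0.6061]
  T[1,:] = [-0.7083, +0.0000, -0.5833]
  T[2,:] = [+1.1818, -0.0909, +0.0000]
|λ(T)| sorted: 1.2906, 0.7629, 0.5277.
ρ(T) = max|λ| = 1.2906; 1.2906 > 1, so it fails to converge.

no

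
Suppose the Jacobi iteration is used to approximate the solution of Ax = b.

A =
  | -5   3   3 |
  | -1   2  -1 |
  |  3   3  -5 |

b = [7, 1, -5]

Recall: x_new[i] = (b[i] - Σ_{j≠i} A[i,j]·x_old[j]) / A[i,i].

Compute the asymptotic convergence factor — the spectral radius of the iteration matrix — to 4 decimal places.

1.1307

A = D + L + U where D = diag(-5, 2, -5).
T_J = -D⁻¹(L+U): T[0,1] = -(3)/(-5) = +0.6000; T[0,0] = 0.
  T[0,:] = [+0.0000, +0.6000, +0.6000]
  T[1,:] = [+0.5000, +0.0000, +0.5000]
  T[2,:] = [+0.6000, +0.6000, +0.0000]
moduli |λ_i(T)| = 1.1307, 0.6000, 0.5307.
ρ(T) = max|λ| = 1.1307; 1.1307 > 1: divergent.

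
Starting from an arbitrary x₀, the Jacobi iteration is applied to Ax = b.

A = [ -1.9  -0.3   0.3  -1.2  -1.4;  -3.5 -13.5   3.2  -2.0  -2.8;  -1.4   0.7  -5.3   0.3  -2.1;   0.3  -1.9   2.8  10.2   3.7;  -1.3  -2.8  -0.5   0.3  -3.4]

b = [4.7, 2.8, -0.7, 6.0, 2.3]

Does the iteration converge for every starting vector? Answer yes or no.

yes

Split A = D + L + U, D = diag(-1.9, -13.5, -5.3, 10.2, -3.4).
T_J = -D⁻¹(L+U): T[3,2] = -(2.8)/(10.2) = -0.2745; T[3,3] = 0.
  T[0,:] = [+0.0000 -0.1579 +0.1579 -0.6316 -0.7368]
  T[1,:] = [-0.2593 +0.0000 +0.2370 -0.1481 -0.2074]
  T[2,:] = [-0.2642 +0.1321 +0.0000 +0.0566 -0.3962]
  T[3,:] = [-0.0294 +0.1863 -0.2745 +0.0000 -0.3627]
  T[4,:] = [-0.3824 -0.8235 -0.1471 +0.0882 +0.0000]
moduli |λ_i(T)| = 0.8971, 0.4438, 0.4438, 0.2601, 0.2601.
ρ(T) = max|λ| = 0.8971; 0.8971 < 1 ⇒ converges.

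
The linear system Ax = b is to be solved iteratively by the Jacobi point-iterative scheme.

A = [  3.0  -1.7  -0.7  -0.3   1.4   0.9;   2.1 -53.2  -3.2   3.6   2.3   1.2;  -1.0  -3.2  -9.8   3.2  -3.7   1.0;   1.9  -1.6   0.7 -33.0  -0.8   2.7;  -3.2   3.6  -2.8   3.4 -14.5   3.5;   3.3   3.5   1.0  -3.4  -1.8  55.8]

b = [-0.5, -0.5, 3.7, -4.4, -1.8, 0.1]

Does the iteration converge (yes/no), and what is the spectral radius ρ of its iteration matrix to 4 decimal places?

yes, ρ = 0.4620

Write A = D+L+U with D = diag(3, -53.2, -9.8, -33, -14.5, 55.8).
Jacobi: T = -D⁻¹(L+U), T[5,3] = -(-3.4)/(55.8) = +0.0609; T[5,5] = 0.
  T[0,:] = [+0.0000, +0.5667, +0.2333, +0.1000, -0.4667, -0.3000]
  T[1,:] = [+0.0395, +0.0000, -0.0602, +0.0677, +0.0432, +0.0226]
  T[2,:] = [-0.1020, -0.3265, +0.0000, +0.3265, -0.3776, +0.1020]
  T[3,:] = [+0.0576, -0.0485, +0.0212, +0.0000, -0.0242, +0.0818]
  T[4,:] = [-0.2207, +0.2483, -0.1931, +0.2345, +0.0000, +0.2414]
  T[5,:] = [-0.0591, -0.0627, -0.0179, +0.0609, +0.0323, +0.0000]
eigenvalue magnitudes: 0.4620, 0.3150, 0.3150, 0.2035, 0.1127, 0.0770.
ρ(T) = max|λ| = 0.4620; 0.4620 < 1, so it converges for any x₀.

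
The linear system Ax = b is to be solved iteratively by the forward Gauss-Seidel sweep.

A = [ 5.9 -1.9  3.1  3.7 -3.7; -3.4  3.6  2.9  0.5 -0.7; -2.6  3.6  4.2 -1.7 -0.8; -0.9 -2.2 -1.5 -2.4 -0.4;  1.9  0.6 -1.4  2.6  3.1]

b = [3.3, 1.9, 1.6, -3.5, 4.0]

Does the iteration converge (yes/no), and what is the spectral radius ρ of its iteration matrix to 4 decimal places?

no, ρ = 1.4536

A = D + L + U where D = diag(5.9, 3.6, 4.2, -2.4, 3.1).
GS T = -(D+L)⁻¹U: row 0 first, T[0,1] = -(-1.9)/(5.9) = +0.3220; later rows by forward substitution.
  T[0,:] = [+0.0000, +0.3220, -0.5254, -0.6271, +0.6271]
  T[1,:] = [+0.0000, +0.3041, -1.3018, -0.7312, +0.7867]
  T[2,:] = [+0.0000, -0.0613, +0.7906, +0.6433, -0.0956]
  T[3,:] = [+0.0000, -0.3612, +0.8962, +0.5034, -1.0632]
  T[4,:] = [+0.0000, +0.0190, +0.1793, +0.3942, +0.3119]
|roots of det(T-λI)|: 1.4536, 0.3144, 0.3144, 0.0747, 0.0000.
ρ(T) = max|λ| = 1.4536; 1.4536 > 1: divergent.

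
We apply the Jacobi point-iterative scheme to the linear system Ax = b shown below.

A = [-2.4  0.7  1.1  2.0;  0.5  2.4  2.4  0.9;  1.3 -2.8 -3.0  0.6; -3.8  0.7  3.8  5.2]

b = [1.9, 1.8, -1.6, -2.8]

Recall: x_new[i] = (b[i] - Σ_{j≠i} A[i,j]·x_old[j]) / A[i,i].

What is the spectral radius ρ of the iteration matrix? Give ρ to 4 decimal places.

Write A = D+L+U with D = diag(-2.4, 2.4, -3, 5.2).
T_J = -D⁻¹(L+U): T[3,0] = -(-3.8)/(5.2) = +0.7308; T[3,3] = 0.
  T[0,:] = [+0.0000 +0.2917 +0.4583 +0.8333]
  T[1,:] = [-0.2083 +0.0000 -1.0000 -0.3750]
  T[2,:] = [+0.4333 -0.9333 +0.0000 +0.2000]
  T[3,:] = [+0.7308 -0.1346 -0.7308 +0.0000]
|roots of det(T-λI)|: 1.2881, 0.9491, 0.9491, 0.4699.
ρ(T) = max|λ| = 1.2881; 1.2881 > 1 ⇒ diverges.

1.2881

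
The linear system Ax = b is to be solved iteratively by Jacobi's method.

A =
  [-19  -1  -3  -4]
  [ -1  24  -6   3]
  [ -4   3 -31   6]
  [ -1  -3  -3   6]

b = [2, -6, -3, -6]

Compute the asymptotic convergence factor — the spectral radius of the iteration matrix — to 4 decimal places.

Diagonal D = diag(-19, 24, -31, 6); L, U strict lower/upper.
Jacobi: T = -D⁻¹(L+U), T[2,1] = -(3)/(-31) = +0.0968; T[2,2] = 0.
  T[0,:] = [+0.0000 -0.0526 -0.1579 -0.2105]
  T[1,:] = [+0.0417 +0.0000 +0.2500 -0.1250]
  T[2,:] = [-0.1290 +0.0968 +0.0000 +0.1935]
  T[3,:] = [+0.1667 +0.5000 +0.5000 +0.0000]
eigenvalue magnitudes: 0.3708, 0.2481, 0.2481, 0.1813.
spectral radius ρ = 0.3708; 0.3708 < 1, so it converges for any x₀.

0.3708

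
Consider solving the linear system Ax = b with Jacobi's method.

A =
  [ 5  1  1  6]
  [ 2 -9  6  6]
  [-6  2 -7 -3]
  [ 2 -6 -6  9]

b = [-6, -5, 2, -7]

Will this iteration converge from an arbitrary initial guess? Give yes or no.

no

Diagonal D = diag(5, -9, -7, 9); L, U strict lower/upper.
T_J = -D⁻¹(L+U): T[0,1] = -(1)/(5) = -0.2000; T[0,0] = 0.
  T[0,:] = [+0.0000  -0.2000  -0.2000  -1.2000]
  T[1,:] = [+0.2222  +0.0000  +0.6667  +0.6667]
  T[2,:] = [-0.8571  +0.2857  +0.0000  -0.4286]
  T[3,:] = [-0.2222  +0.6667  +0.6667  +0.0000]
|roots of det(T-λI)|: 1.2033, 0.7792, 0.6121, 0.6121.
ρ(T) = max|λ| = 1.2033; 1.2033 > 1: divergent.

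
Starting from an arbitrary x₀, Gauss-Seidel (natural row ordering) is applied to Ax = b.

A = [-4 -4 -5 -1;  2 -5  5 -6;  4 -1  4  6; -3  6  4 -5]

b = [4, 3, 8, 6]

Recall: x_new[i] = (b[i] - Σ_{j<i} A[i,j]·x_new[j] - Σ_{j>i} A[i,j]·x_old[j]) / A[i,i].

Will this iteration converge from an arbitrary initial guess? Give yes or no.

no

Diagonal D = diag(-4, -5, 4, -5); L, U strict lower/upper.
T_GS = -(D+L)⁻¹U: row 0 first, T[0,1] = -(-4)/(-4) = -1.0000; later rows by forward substitution.
  T[0,:] = [+0.0000  -1.0000  -1.2500  -0.2500]
  T[1,:] = [+0.0000  -0.4000  +0.5000  -1.3000]
  T[2,:] = [+0.0000  +0.9000  +1.3750  -1.5750]
  T[3,:] = [+0.0000  +0.8400  +2.4500  -2.6700]
eigenvalue magnitudes: 1.1974, 0.8670, 0.8670, 0.0000.
ρ(T) = max|λ| = 1.1974; 1.1974 > 1: divergent.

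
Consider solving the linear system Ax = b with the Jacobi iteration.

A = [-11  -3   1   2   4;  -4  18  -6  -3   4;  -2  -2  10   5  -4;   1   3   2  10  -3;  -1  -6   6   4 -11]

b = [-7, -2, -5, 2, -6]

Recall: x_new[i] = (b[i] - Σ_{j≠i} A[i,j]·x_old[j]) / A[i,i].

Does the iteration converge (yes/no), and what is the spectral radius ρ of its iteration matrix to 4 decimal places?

yes, ρ = 0.8692

Let D = diag(-11, 18, 10, 10, -11); L, U the strict triangles.
Jacobi: T = -D⁻¹(L+U), T[3,4] = -(-3)/(10) = +0.3000; T[3,3] = 0.
  T[0,:] = [+0.0000 -0.2727 +0.0909 +0.1818 +0.3636]
  T[1,:] = [+0.2222 +0.0000 +0.3333 +0.1667 -0.2222]
  T[2,:] = [+0.2000 +0.2000 +0.0000 -0.5000 +0.4000]
  T[3,:] = [-0.1000 -0.3000 -0.2000 +0.0000 +0.3000]
  T[4,:] = [-0.0909 -0.5455 +0.5455 +0.3636 +0.0000]
moduli |λ_i(T)| = 0.8692, 0.4577, 0.4033, 0.4033, 0.1248.
spectral radius ρ = 0.8692; 0.8692 < 1 ⇒ converges.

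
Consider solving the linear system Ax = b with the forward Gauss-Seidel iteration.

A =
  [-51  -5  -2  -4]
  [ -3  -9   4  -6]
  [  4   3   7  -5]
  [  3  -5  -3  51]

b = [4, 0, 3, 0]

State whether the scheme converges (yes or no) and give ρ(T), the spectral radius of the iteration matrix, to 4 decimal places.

yes, ρ = 0.3034

Diagonal D = diag(-51, -9, 7, 51); L, U strict lower/upper.
T_GS = -(D+L)⁻¹U: row 0 first, T[0,2] = -(-2)/(-51) = -0.0392; later rows by forward substitution.
  T[0,:] = [+0.0000  -0.0980  -0.0392  -0.0784]
  T[1,:] = [+0.0000  +0.0327  +0.4575  -0.6405]
  T[2,:] = [+0.0000  +0.0420  -0.1737  +1.0336]
  T[3,:] = [+0.0000  +0.0114  +0.0369  +0.0026]
|roots of det(T-λI)|: 0.3034, 0.1959, 0.0308, 0.0000.
ρ(T) = max|λ| = 0.3034; 0.3034 < 1, so it converges for any x₀.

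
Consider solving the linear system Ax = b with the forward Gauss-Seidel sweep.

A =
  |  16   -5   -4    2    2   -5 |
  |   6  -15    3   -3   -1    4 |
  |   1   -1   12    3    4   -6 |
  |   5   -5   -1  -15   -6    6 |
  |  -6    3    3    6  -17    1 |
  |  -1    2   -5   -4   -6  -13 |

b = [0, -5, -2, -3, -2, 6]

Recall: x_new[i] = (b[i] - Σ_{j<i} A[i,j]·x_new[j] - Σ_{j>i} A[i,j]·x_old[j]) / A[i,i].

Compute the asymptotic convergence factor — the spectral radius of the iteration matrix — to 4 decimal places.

A = D + L + U where D = diag(16, -15, 12, -15, -17, -13).
Gauss-Seidel: T = -(D+L)⁻¹U, row 0 first, T[0,3] = -(2)/(16) = -0.1250; later rows by forward substitution.
  T[0,:] = [+0.0000  +0.3125  +0.2500  -0.1250  -0.1250  +0.3125]
  T[1,:] = [+0.0000  +0.1250  +0.3000  -0.2500  -0.1167  +0.3917]
  T[2,:] = [+0.0000  -0.0156  +0.0042  -0.2604  -0.3326  +0.5066]
  T[3,:] = [+0.0000  +0.0635  -0.0169  +0.0590  -0.3806  +0.3398]
  T[4,:] = [+0.0000  -0.0686  -0.0405  -0.0251  -0.1695  +0.2270]
  T[5,:] = [+0.0000  +0.0133  +0.0492  +0.0647  +0.3149  -0.3680]
moduli |λ_i(T)| = 0.6855, 0.2800, 0.2800, 0.0254, 0.0208, 0.0000.
spectral radius ρ = 0.6855; 0.6855 < 1, so it converges for any x₀.

0.6855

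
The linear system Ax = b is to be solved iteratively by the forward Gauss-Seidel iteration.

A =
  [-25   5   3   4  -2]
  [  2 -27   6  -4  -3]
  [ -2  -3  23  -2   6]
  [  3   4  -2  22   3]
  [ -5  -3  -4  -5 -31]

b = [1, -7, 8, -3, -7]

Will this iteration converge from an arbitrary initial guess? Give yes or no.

Let D = diag(-25, -27, 23, 22, -31); L, U the strict triangles.
Gauss-Seidel: T = -(D+L)⁻¹U, row 0 first, T[0,2] = -(3)/(-25) = +0.1200; later rows by forward substitution.
  T[0,:] = [+0.0000 +0.2000 +0.1200 +0.1600 -0.0800]
  T[1,:] = [+0.0000 +0.0148 +0.2311 -0.1363 -0.1170]
  T[2,:] = [+0.0000 +0.0193 +0.0406 +0.0831 -0.2831]
  T[3,:] = [+0.0000 -0.0282 -0.0547 +0.0105 -0.1299]
  T[4,:] = [+0.0000 -0.0316 -0.0381 -0.0250 +0.0817]
|λ(T)| sorted: 0.2247, 0.0944, 0.0633, 0.0633, 0.0000.
spectral radius ρ = 0.2247; 0.2247 < 1, so it converges for any x₀.

yes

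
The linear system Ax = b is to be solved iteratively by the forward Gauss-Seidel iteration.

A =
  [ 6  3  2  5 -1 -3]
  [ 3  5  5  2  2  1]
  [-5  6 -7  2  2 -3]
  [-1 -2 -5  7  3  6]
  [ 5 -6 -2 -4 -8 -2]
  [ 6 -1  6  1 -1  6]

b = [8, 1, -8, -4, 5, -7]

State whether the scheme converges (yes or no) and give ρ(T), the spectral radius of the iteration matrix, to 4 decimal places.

no, ρ = 1.6951

Write A = D+L+U with D = diag(6, 5, -7, 7, -8, 6).
Gauss-Seidel: T = -(D+L)⁻¹U, row 0 first, T[0,5] = -(-3)/(6) = +0.5000; later rows by forward substitution.
  T[0,:] = [+0.0000, -0.5000, -0.3333, -0.8333, +0.1667, +0.5000]
  T[1,:] = [+0.0000, +0.3000, -0.8000, +0.1000, -0.5000, -0.5000]
  T[2,:] = [+0.0000, +0.6143, -0.4476, +0.9667, -0.2619, -1.2143]
  T[3,:] = [+0.0000, +0.4531, -0.5959, +0.6000, -0.7347, -1.7959]
  T[4,:] = [+0.0000, -0.9176, +0.8015, -1.1375, +0.9120, +1.6390]
  T[5,:] = [+0.0000, -0.2927, +0.8805, -0.4063, +0.2864, +1.2034]
moduli |λ_i(T)| = 1.6951, 0.6614, 0.6614, 0.3873, 0.0533, 0.0000.
spectral radius ρ = 1.6951; 1.6951 > 1: divergent.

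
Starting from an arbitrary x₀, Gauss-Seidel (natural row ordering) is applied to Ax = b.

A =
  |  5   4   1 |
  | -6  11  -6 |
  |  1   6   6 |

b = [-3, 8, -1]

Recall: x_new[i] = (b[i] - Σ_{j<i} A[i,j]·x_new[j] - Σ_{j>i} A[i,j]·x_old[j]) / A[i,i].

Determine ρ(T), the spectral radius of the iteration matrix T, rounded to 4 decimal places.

0.9186

A = D + L + U where D = diag(5, 11, 6).
Gauss-Seidel: T = -(D+L)⁻¹U, row 0 first, T[0,1] = -(4)/(5) = -0.8000; later rows by forward substitution.
  T[0,:] = [+0.0000  -0.8000  -0.2000]
  T[1,:] = [+0.0000  -0.4364  +0.4364]
  T[2,:] = [+0.0000  +0.5697  -0.4030]
|eigenvalues of T|: 0.9186, 0.0792, 0.0000.
ρ(T) = max|λ| = 0.9186; 0.9186 < 1 ⇒ converges.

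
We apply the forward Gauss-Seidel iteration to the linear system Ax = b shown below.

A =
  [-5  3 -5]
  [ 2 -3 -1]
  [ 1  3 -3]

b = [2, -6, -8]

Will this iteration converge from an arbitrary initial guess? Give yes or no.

yes

Let D = diag(-5, -3, -3); L, U the strict triangles.
GS T = -(D+L)⁻¹U: row 0 first, T[0,2] = -(-5)/(-5) = -1.0000; later rows by forward substitution.
  T[0,:] = [+0.0000 +0.6000 -1.0000]
  T[1,:] = [+0.0000 +0.4000 -1.0000]
  T[2,:] = [+0.0000 +0.6000 -1.3333]
|roots of det(T-λI)|: 0.8554, 0.0779, 0.0000.
spectral radius ρ = 0.8554; 0.8554 < 1 ⇒ converges.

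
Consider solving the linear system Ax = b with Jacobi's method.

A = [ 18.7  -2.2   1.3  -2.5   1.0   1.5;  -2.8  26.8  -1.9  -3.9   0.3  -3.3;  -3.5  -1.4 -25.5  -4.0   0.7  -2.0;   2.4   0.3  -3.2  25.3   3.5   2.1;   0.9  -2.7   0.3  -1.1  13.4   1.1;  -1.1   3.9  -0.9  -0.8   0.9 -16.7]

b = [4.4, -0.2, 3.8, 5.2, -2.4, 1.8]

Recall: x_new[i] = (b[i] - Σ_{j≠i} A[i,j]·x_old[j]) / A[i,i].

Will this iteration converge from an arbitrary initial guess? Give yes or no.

Diagonal D = diag(18.7, 26.8, -25.5, 25.3, 13.4, -16.7); L, U strict lower/upper.
Jacobi: T = -D⁻¹(L+U), T[2,1] = -(-1.4)/(-25.5) = -0.0549; T[2,2] = 0.
  T[0,:] = [+0.0000, +0.1176, -0.0695, +0.1337, -0.0535, -0.0802]
  T[1,:] = [+0.1045, +0.0000, +0.0709, +0.1455, -0.0112, +0.1231]
  T[2,:] = [-0.1373, -0.0549, +0.0000, -0.1569, +0.0275, -0.0784]
  T[3,:] = [-0.0949, -0.0119, +0.1265, +0.0000, -0.1383, -0.0830]
  T[4,:] = [-0.0672, +0.2015, -0.0224, +0.0821, +0.0000, -0.0821]
  T[5,:] = [-0.0659, +0.2335, -0.0539, -0.0479, +0.0539, +0.0000]
moduli |λ_i(T)| = 0.3052, 0.2404, 0.2404, 0.1250, 0.0521, 0.0300.
ρ = 0.3052; 0.3052 < 1, so it converges for any x₀.

yes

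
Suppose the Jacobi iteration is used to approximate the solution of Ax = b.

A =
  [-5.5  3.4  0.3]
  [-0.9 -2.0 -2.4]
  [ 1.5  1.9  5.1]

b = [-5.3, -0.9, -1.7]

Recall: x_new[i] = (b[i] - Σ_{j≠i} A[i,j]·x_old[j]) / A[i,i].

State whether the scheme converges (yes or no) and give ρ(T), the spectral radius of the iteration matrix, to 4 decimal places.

Let D = diag(-5.5, -2, 5.1); L, U the strict triangles.
Jacobi T = -D⁻¹(L+U): T[2,1] = -(1.9)/(5.1) = -0.3725; T[2,2] = 0.
  T[0,:] = [+0.0000, +0.6182, +0.0545]
  T[1,:] = [-0.4500, +0.0000, -1.2000]
  T[2,:] = [-0.2941, -0.3725, +0.0000]
|roots of det(T-λI)|: 0.6933, 0.5726, 0.5726.
ρ = 0.6933; 0.6933 < 1, so it converges for any x₀.

yes, ρ = 0.6933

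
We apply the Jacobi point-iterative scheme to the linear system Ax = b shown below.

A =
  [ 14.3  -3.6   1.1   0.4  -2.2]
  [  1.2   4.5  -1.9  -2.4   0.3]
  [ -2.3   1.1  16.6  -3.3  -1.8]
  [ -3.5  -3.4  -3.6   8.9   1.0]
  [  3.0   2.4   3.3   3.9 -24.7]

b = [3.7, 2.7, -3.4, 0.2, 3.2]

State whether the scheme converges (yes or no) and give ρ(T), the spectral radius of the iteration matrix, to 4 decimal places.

yes, ρ = 0.6166

Split A = D + L + U, D = diag(14.3, 4.5, 16.6, 8.9, -24.7).
T_J = -D⁻¹(L+U): T[2,1] = -(1.1)/(16.6) = -0.0663; T[2,2] = 0.
  T[0,:] = [+0.0000 +0.2517 -0.0769 -0.0280 +0.1538]
  T[1,:] = [-0.2667 +0.0000 +0.4222 +0.5333 -0.0667]
  T[2,:] = [+0.1386 -0.0663 +0.0000 +0.1988 +0.1084]
  T[3,:] = [+0.3933 +0.3820 +0.4045 +0.0000 -0.1124]
  T[4,:] = [+0.1215 +0.0972 +0.1336 +0.1579 +0.0000]
|eigenvalues of T|: 0.6166, 0.3328, 0.3116, 0.3116, 0.0533.
ρ = 0.6166; 0.6166 < 1: convergent.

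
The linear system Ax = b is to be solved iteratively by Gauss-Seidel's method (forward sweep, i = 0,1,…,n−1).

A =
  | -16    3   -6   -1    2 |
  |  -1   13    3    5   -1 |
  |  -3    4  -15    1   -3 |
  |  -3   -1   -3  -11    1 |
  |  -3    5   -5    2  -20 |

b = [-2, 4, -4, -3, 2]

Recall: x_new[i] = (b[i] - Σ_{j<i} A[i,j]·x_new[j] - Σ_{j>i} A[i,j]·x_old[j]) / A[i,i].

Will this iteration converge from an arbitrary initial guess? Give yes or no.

yes

Write A = D+L+U with D = diag(-16, 13, -15, -11, -20).
GS T = -(D+L)⁻¹U: row 0 first, T[0,2] = -(-6)/(-16) = -0.3750; later rows by forward substitution.
  T[0,:] = [+0.0000, +0.1875, -0.3750, -0.0625, +0.1250]
  T[1,:] = [+0.0000, +0.0144, -0.2596, -0.3894, +0.0865]
  T[2,:] = [+0.0000, -0.0337, +0.0058, -0.0247, -0.2019]
  T[3,:] = [+0.0000, -0.0433, +0.1243, +0.0592, +0.1040]
  T[4,:] = [+0.0000, -0.0204, +0.0023, -0.0759, +0.0638]
eigenvalue magnitudes: 0.2127, 0.0874, 0.0874, 0.0242, 0.0000.
ρ = 0.2127; 0.2127 < 1: convergent.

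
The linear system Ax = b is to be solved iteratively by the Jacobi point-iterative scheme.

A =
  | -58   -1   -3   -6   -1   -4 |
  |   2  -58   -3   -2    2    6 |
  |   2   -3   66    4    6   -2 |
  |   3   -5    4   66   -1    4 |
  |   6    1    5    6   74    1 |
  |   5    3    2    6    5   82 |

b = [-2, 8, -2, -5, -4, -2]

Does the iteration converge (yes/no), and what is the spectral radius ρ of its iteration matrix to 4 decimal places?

yes, ρ = 0.2037

Split A = D + L + U, D = diag(-58, -58, 66, 66, 74, 82).
Jacobi: T = -D⁻¹(L+U), T[4,1] = -(1)/(74) = -0.0135; T[4,4] = 0.
  T[0,:] = [+0.0000, -0.0172, -0.0517, -0.1034, -0.0172, -0.0690]
  T[1,:] = [+0.0345, +0.0000, -0.0517, -0.0345, +0.0345, +0.1034]
  T[2,:] = [-0.0303, +0.0455, +0.0000, -0.0606, -0.0909, +0.0303]
  T[3,:] = [-0.0455, +0.0758, -0.0606, +0.0000, +0.0152, -0.0606]
  T[4,:] = [-0.0811, -0.0135, -0.0676, -0.0811, +0.0000, -0.0135]
  T[5,:] = [-0.0610, -0.0366, -0.0244, -0.0732, -0.0610, +0.0000]
moduli |λ_i(T)| = 0.2037, 0.1076, 0.1076, 0.0870, 0.0420, 0.0420.
spectral radius ρ = 0.2037; 0.2037 < 1 ⇒ converges.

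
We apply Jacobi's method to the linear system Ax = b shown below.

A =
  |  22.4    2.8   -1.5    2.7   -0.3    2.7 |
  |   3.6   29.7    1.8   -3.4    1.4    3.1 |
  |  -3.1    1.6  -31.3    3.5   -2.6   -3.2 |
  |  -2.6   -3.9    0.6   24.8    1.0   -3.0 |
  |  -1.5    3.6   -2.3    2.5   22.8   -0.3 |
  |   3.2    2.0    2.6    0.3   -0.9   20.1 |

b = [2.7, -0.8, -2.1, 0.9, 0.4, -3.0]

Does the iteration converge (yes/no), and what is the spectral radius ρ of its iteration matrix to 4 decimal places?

yes, ρ = 0.2575

Let D = diag(22.4, 29.7, -31.3, 24.8, 22.8, 20.1); L, U the strict triangles.
T_J = -D⁻¹(L+U): T[1,2] = -(1.8)/(29.7) = -0.0606; T[1,1] = 0.
  T[0,:] = [+0.0000  -0.1250  +0.0670  -0.1205  +0.0134  -0.1205]
  T[1,:] = [-0.1212  +0.0000  -0.0606  +0.1145  -0.0471  -0.1044]
  T[2,:] = [-0.0990  +0.0511  +0.0000  +0.1118  -0.0831  -0.1022]
  T[3,:] = [+0.1048  +0.1573  -0.0242  +0.0000  -0.0403  +0.1210]
  T[4,:] = [+0.0658  -0.1579  +0.1009  -0.1096  +0.0000  +0.0132]
  T[5,:] = [-0.1592  -0.0995  -0.1294  -0.0149  +0.0448  +0.0000]
moduli |λ_i(T)| = 0.2575, 0.1820, 0.1820, 0.0680, 0.0680, 0.0654.
spectral radius ρ = 0.2575; 0.2575 < 1: convergent.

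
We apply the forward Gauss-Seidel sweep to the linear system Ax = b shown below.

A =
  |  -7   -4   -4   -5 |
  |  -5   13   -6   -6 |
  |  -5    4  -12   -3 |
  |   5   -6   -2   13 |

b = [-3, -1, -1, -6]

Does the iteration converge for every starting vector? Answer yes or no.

yes

Split A = D + L + U, D = diag(-7, 13, -12, 13).
Gauss-Seidel: T = -(D+L)⁻¹U, row 0 first, T[0,2] = -(-4)/(-7) = -0.5714; later rows by forward substitution.
  T[0,:] = [+0.0000 -0.5714 -0.5714 -0.7143]
  T[1,:] = [+0.0000 -0.2198 +0.2418 +0.1868]
  T[2,:] = [+0.0000 +0.1648 +0.3187 +0.1099]
  T[3,:] = [+0.0000 +0.1437 +0.3804 +0.3779]
|eigenvalues of T|: 0.6360, 0.2946, 0.1353, 0.0000.
spectral radius ρ = 0.6360; 0.6360 < 1, so it converges for any x₀.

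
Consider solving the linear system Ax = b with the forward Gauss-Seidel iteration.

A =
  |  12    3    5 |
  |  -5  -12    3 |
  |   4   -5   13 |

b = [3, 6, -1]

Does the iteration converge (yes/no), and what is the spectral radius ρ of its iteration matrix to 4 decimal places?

yes, ρ = 0.4391

A = D + L + U where D = diag(12, -12, 13).
GS T = -(D+L)⁻¹U: row 0 first, T[0,2] = -(5)/(12) = -0.4167; later rows by forward substitution.
  T[0,:] = [+0.0000  -0.2500  -0.4167]
  T[1,:] = [+0.0000  +0.1042  +0.4236]
  T[2,:] = [+0.0000  +0.1170  +0.2911]
|eigenvalues of T|: 0.4391, 0.0438, 0.0000.
ρ = 0.4391; 0.4391 < 1: convergent.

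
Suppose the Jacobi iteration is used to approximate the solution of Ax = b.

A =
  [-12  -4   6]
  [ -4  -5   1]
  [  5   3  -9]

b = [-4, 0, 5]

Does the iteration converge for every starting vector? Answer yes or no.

yes

Write A = D+L+U with D = diag(-12, -5, -9).
Jacobi: T = -D⁻¹(L+U), T[1,2] = -(1)/(-5) = +0.2000; T[1,1] = 0.
  T[0,:] = [+0.0000  -0.3333  +0.5000]
  T[1,:] = [-0.8000  +0.0000  +0.2000]
  T[2,:] = [+0.5556  +0.3333  +0.0000]
|eigenvalues of T|: 0.8952, 0.5478, 0.3474.
ρ = 0.8952; 0.8952 < 1: convergent.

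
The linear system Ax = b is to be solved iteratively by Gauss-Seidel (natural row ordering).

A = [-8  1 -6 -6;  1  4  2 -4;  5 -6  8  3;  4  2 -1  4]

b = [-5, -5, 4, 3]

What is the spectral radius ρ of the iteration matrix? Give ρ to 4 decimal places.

Write A = D+L+U with D = diag(-8, 4, 8, 4).
T_GS = -(D+L)⁻¹U: row 0 first, T[0,2] = -(-6)/(-8) = -0.7500; later rows by forward substitution.
  T[0,:] = [+0.0000 +0.1250 -0.7500 -0.7500]
  T[1,:] = [+0.0000 -0.0312 -0.3125 +1.1875]
  T[2,:] = [+0.0000 -0.1016 +0.2344 +0.9844]
  T[3,:] = [+0.0000 -0.1348 +0.9648 +0.4023]
eigenvalue magnitudes: 1.2079, 0.6331, 0.0306, 0.0000.
spectral radius ρ = 1.2079; 1.2079 > 1, so it fails to converge.

1.2079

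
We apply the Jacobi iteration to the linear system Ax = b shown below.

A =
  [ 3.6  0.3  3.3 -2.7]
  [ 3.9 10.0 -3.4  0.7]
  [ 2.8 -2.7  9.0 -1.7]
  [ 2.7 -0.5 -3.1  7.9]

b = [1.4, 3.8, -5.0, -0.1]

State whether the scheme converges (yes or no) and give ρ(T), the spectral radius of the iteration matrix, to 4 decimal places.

Let D = diag(3.6, 10, 9, 7.9); L, U the strict triangles.
T_J = -D⁻¹(L+U): T[3,2] = -(-3.1)/(7.9) = +0.3924; T[3,3] = 0.
  T[0,:] = [+0.0000  -0.0833  -0.9167  +0.7500]
  T[1,:] = [-0.3900  +0.0000  +0.3400  -0.0700]
  T[2,:] = [-0.3111  +0.3000  +0.0000  +0.1889]
  T[3,:] = [-0.3418  +0.0633  +0.3924  +0.0000]
eigenvalue magnitudes: 0.5373, 0.4168, 0.4168, 0.1676.
ρ(T) = max|λ| = 0.5373; 0.5373 < 1 ⇒ converges.

yes, ρ = 0.5373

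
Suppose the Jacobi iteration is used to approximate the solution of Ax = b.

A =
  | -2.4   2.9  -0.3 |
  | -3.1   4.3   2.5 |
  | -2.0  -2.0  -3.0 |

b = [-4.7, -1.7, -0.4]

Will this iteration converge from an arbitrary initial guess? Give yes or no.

no

Write A = D+L+U with D = diag(-2.4, 4.3, -3).
Jacobi: T = -D⁻¹(L+U), T[0,1] = -(2.9)/(-2.4) = +1.2083; T[0,0] = 0.
  T[0,:] = [+0.0000 +1.2083 -0.1250]
  T[1,:] = [+0.7209 +0.0000 -0.5814]
  T[2,:] = [-0.6667 -0.6667 +0.0000]
|roots of det(T-λI)|: 1.3200, 0.8478, 0.4722.
ρ(T) = max|λ| = 1.3200; 1.3200 > 1, so it fails to converge.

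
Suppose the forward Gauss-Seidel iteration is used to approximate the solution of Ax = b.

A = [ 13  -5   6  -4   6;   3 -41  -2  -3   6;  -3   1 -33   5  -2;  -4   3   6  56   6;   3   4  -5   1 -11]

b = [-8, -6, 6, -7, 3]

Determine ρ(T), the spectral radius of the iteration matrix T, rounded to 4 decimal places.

0.1931

Diagonal D = diag(13, -41, -33, 56, -11); L, U strict lower/upper.
T_GS = -(D+L)⁻¹U: row 0 first, T[0,3] = -(-4)/(13) = +0.3077; later rows by forward substitution.
  T[0,:] = [+0.0000  +0.3846  -0.4615  +0.3077  -0.4615]
  T[1,:] = [+0.0000  +0.0281  -0.0826  -0.0507  +0.1126]
  T[2,:] = [+0.0000  -0.0341  +0.0395  +0.1220  -0.0152]
  T[3,:] = [+0.0000  +0.0296  -0.0328  +0.0116  -0.1445]
  T[4,:] = [+0.0000  +0.1333  -0.1768  +0.0111  -0.0912]
|roots of det(T-λI)|: 0.1931, 0.1268, 0.1268, 0.0267, 0.0000.
ρ(T) = max|λ| = 0.1931; 0.1931 < 1, so it converges for any x₀.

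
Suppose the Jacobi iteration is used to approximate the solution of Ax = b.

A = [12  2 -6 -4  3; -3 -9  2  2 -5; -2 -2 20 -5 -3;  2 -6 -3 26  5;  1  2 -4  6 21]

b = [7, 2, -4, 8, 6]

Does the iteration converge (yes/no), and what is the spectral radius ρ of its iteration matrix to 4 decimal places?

yes, ρ = 0.5544

Let D = diag(12, -9, 20, 26, 21); L, U the strict triangles.
Jacobi T = -D⁻¹(L+U): T[2,0] = -(-2)/(20) = +0.1000; T[2,2] = 0.
  T[0,:] = [+0.0000 -0.1667 +0.5000 +0.3333 -0.2500]
  T[1,:] = [-0.3333 +0.0000 +0.2222 +0.2222 -0.5556]
  T[2,:] = [+0.1000 +0.1000 +0.0000 +0.2500 +0.1500]
  T[3,:] = [-0.0769 +0.2308 +0.1154 +0.0000 -0.1923]
  T[4,:] = [-0.0476 -0.0952 +0.1905 -0.2857 +0.0000]
|eigenvalues of T|: 0.5544, 0.4071, 0.4071, 0.3042, 0.0945.
ρ(T) = max|λ| = 0.5544; 0.5544 < 1, so it converges for any x₀.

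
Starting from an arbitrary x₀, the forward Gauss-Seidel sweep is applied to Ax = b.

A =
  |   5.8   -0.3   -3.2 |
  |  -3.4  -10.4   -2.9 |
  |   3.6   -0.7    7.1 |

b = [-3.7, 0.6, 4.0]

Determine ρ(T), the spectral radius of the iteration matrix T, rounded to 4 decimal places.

A = D + L + U where D = diag(5.8, -10.4, 7.1).
T_GS = -(D+L)⁻¹U: row 0 first, T[0,1] = -(-0.3)/(5.8) = +0.0517; later rows by forward substitution.
  T[0,:] = [+0.0000  +0.0517  +0.5517]
  T[1,:] = [+0.0000  -0.0169  -0.4592]
  T[2,:] = [+0.0000  -0.0279  -0.3250]
moduli |λ_i(T)| = 0.3621, 0.0202, 0.0000.
spectral radius ρ = 0.3621; 0.3621 < 1, so it converges for any x₀.

0.3621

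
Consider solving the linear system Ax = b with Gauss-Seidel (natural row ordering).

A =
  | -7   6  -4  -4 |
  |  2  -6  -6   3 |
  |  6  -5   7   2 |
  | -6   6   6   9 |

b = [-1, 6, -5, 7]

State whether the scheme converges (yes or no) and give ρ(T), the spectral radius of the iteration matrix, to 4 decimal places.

no, ρ = 1.6116

A = D + L + U where D = diag(-7, -6, 7, 9).
T_GS = -(D+L)⁻¹U: row 0 first, T[0,3] = -(-4)/(-7) = -0.5714; later rows by forward substitution.
  T[0,:] = [+0.0000  +0.8571  -0.5714  -0.5714]
  T[1,:] = [+0.0000  +0.2857  -1.1905  +0.3095]
  T[2,:] = [+0.0000  -0.5306  -0.3605  +0.4252]
  T[3,:] = [+0.0000  +0.7347  +0.6531  -0.8707]
|λ(T)| sorted: 1.6116, 0.7936, 0.1276, 0.0000.
spectral radius ρ = 1.6116; 1.6116 > 1: divergent.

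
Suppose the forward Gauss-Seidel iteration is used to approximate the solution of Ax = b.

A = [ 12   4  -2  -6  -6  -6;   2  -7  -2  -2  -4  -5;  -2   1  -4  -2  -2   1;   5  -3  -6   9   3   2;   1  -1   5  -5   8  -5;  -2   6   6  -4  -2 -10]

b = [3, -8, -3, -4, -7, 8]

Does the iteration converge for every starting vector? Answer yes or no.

Split A = D + L + U, D = diag(12, -7, -4, 9, 8, -10).
Gauss-Seidel: T = -(D+L)⁻¹U, row 0 first, T[0,4] = -(-6)/(12) = +0.5000; later rows by forward substitution.
  T[0,:] = [+0.0000, -0.3333, +0.1667, +0.5000, +0.5000, +0.5000]
  T[1,:] = [+0.0000, -0.0952, -0.2381, -0.1429, -0.4286, -0.5714]
  T[2,:] = [+0.0000, +0.1429, -0.1429, -0.7857, -0.8571, -0.1429]
  T[3,:] = [+0.0000, +0.2487, -0.2672, -0.8492, -1.3254, -0.7857]
  T[4,:] = [+0.0000, +0.0959, -0.1283, -0.1200, -0.4087, +0.0893]
  T[5,:] = [+0.0000, -0.0234, -0.1294, -0.2935, -0.2595, -0.2321]
|eigenvalues of T|: 1.3994, 0.4566, 0.1631, 0.1631, 0.1167, 0.0000.
ρ = 1.3994; 1.3994 > 1 ⇒ diverges.

no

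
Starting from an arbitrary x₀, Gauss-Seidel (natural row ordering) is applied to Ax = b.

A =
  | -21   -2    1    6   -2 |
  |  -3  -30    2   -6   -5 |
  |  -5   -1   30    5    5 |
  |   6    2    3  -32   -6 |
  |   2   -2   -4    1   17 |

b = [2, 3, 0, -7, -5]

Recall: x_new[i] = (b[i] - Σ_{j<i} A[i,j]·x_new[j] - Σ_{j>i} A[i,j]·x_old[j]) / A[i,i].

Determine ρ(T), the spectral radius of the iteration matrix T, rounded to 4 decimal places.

A = D + L + U where D = diag(-21, -30, 30, -32, 17).
GS T = -(D+L)⁻¹U: row 0 first, T[0,4] = -(-2)/(-21) = -0.0952; later rows by forward substitution.
  T[0,:] = [+0.0000 -0.0952 +0.0476 +0.2857 -0.0952]
  T[1,:] = [+0.0000 +0.0095 +0.0619 -0.2286 -0.1571]
  T[2,:] = [+0.0000 -0.0156 +0.0100 -0.1267 -0.1878]
  T[3,:] = [+0.0000 -0.0187 +0.0137 +0.0274 -0.2328]
  T[4,:] = [+0.0000 +0.0098 +0.0032 -0.0919 -0.0378]
|λ(T)| sorted: 0.1632, 0.1387, 0.0321, 0.0321, 0.0000.
spectral radius ρ = 0.1632; 0.1632 < 1: convergent.

0.1632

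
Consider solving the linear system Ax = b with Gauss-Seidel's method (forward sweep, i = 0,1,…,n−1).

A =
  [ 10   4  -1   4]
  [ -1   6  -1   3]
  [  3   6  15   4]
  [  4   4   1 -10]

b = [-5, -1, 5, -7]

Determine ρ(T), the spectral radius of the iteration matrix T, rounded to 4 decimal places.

0.6149

Diagonal D = diag(10, 6, 15, -10); L, U strict lower/upper.
Gauss-Seidel: T = -(D+L)⁻¹U, row 0 first, T[0,3] = -(4)/(10) = -0.4000; later rows by forward substitution.
  T[0,:] = [+0.0000  -0.4000  +0.1000  -0.4000]
  T[1,:] = [+0.0000  -0.0667  +0.1833  -0.5667]
  T[2,:] = [+0.0000  +0.1067  -0.0933  +0.0400]
  T[3,:] = [+0.0000  -0.1760  +0.1040  -0.3827]
|eigenvalues of T|: 0.6149, 0.1496, 0.0773, 0.0000.
spectral radius ρ = 0.6149; 0.6149 < 1: convergent.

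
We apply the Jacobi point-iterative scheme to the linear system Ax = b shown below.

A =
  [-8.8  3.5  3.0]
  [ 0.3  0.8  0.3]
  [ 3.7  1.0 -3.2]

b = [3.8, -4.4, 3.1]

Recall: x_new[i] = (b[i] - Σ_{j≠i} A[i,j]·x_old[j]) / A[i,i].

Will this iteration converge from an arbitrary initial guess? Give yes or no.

Diagonal D = diag(-8.8, 0.8, -3.2); L, U strict lower/upper.
Jacobi: T = -D⁻¹(L+U), T[0,2] = -(3)/(-8.8) = +0.3409; T[0,0] = 0.
  T[0,:] = [+0.0000, +0.3977, +0.3409]
  T[1,:] = [-0.3750, +0.0000, -0.3750]
  T[2,:] = [+1.1562, +0.3125, +0.0000]
|λ(T)| sorted: 0.6678, 0.5640, 0.5640.
spectral radius ρ = 0.6678; 0.6678 < 1, so it converges for any x₀.

yes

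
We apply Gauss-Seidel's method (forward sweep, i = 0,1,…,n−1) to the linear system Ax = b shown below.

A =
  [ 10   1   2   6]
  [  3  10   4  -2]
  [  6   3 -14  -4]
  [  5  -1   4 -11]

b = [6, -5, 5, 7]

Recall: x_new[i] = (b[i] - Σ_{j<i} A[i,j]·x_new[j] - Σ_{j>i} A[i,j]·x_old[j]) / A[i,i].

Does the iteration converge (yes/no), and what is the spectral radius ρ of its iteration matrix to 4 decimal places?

Diagonal D = diag(10, 10, -14, -11); L, U strict lower/upper.
T_GS = -(D+L)⁻¹U: row 0 first, T[0,2] = -(2)/(10) = -0.2000; later rows by forward substitution.
  T[0,:] = [+0.0000 -0.1000 -0.2000 -0.6000]
  T[1,:] = [+0.0000 +0.0300 -0.3400 +0.3800]
  T[2,:] = [+0.0000 -0.0364 -0.1586 -0.4614]
  T[3,:] = [+0.0000 -0.0614 -0.1177 -0.4751]
|λ(T)| sorted: 0.5965, 0.0933, 0.0933, 0.0000.
ρ = 0.5965; 0.5965 < 1: convergent.

yes, ρ = 0.5965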